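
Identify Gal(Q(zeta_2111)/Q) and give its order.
|Gal(Q(zeta_2111)/Q)| = phi(2111) = 2110; group ≅ (Z/2111Z)^* ≅ Z/2110Z

The n-th cyclotomic polynomial Φ_2111(x) is the minimal polynomial of zeta_2111 over Q and has degree phi(2111) = 2110. So Q(zeta_2111) is a degree-2110 Galois extension with Galois group (Z/2111Z)^*. (Z/2111Z)^* is cyclic since 2111 is an odd prime power (or 4). Hence Gal(Q(zeta_2111)/Q) ≅ Z/2110Z.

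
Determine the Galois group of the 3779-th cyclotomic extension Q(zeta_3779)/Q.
|Gal(Q(zeta_3779)/Q)| = phi(3779) = 3778; group ≅ (Z/3779Z)^* ≅ Z/3778Z

The n-th cyclotomic polynomial Φ_3779(x) is the minimal polynomial of zeta_3779 over Q and has degree phi(3779) = 3778. So Q(zeta_3779) is a degree-3778 Galois extension with Galois group (Z/3779Z)^*. (Z/3779Z)^* is cyclic since 3779 is an odd prime power (or 4). Hence Gal(Q(zeta_3779)/Q) ≅ Z/3778Z.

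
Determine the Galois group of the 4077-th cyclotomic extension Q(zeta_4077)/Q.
|Gal(Q(zeta_4077)/Q)| = phi(4077) = 2700; group ≅ (Z/4077Z)^* ≅ Z/18Z × Z/150Z

The n-th cyclotomic polynomial Φ_4077(x) is the minimal polynomial of zeta_4077 over Q and has degree phi(4077) = 2700. So Q(zeta_4077) is a degree-2700 Galois extension with Galois group (Z/4077Z)^*. By CRT, (Z/4077Z)^* ≅ (Z/27Z)^* × (Z/151Z)^*. Each prime-power unit group is (Z/27Z)^* ≅ Z/18Z; (Z/151Z)^* ≅ Z/150Z. Hence Gal(Q(zeta_4077)/Q) ≅ Z/18Z × Z/150Z.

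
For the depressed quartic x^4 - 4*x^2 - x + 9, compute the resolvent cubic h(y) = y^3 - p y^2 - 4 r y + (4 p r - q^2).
h(y) = y^3 + 4*y^2 - 36*y - 145

Identify coefficients: p = -4, q = -1, r = 9.
Plug into h(y) = y^3 - p y^2 - 4 r y + (4 p r - q^2):
  h(y) = y^3 - (-4) y^2 - 4*(9) y + (4*(-4)*(9) - (-1)^2)
       = y^3 + (4) y^2 + (-36) y + (-145).
Simplifying: h(y) = y^3 + 4*y^2 - 36*y - 145.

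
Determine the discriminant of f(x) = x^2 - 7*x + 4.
Δ = 33

For a quadratic a x^2 + b x + c the discriminant is Δ = b^2 - 4ac = (-7)^2 - 4*(1)*(4) = 49 - (16) = 33.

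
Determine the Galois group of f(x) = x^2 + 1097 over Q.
Gal(K/Q) = Z/2Z (cyclic of order 2)

x^2 + 1097 is irreducible over Q since -1097 is not a rational square. The splitting field Q(sqrt(-1097)) has degree 2 over Q, and its unique nontrivial automorphism is sqrt(-1097) ↦ -sqrt(-1097). Hence Gal(Q(sqrt(-1097))/Q) = Z/2Z.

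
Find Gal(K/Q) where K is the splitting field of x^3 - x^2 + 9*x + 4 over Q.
Gal(K/Q) = S_3 (symmetric group of order 6)

Compute the discriminant of x^3 + (-1)*x^2 + (9)*x + (4): Δ = -3899. Since Δ is not a rational square, the Galois group is not contained in A_3; it must be the full S_3 (irreducibility of the cubic rules out anything smaller).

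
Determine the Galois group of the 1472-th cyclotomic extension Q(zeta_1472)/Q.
|Gal(Q(zeta_1472)/Q)| = phi(1472) = 704; group ≅ (Z/1472Z)^* ≅ Z/2Z × Z/16Z × Z/22Z

The n-th cyclotomic polynomial Φ_1472(x) is the minimal polynomial of zeta_1472 over Q and has degree phi(1472) = 704. So Q(zeta_1472) is a degree-704 Galois extension with Galois group (Z/1472Z)^*. By CRT, (Z/1472Z)^* ≅ (Z/64Z)^* × (Z/23Z)^*. Each prime-power unit group is (Z/64Z)^* ≅ Z/2Z × Z/16Z; (Z/23Z)^* ≅ Z/22Z. Hence Gal(Q(zeta_1472)/Q) ≅ Z/2Z × Z/16Z × Z/22Z.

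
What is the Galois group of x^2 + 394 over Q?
Gal(K/Q) = Z/2Z (cyclic of order 2)

x^2 + 394 is irreducible over Q since -394 is not a rational square. The splitting field Q(sqrt(-394)) has degree 2 over Q, and its unique nontrivial automorphism is sqrt(-394) ↦ -sqrt(-394). Hence Gal(Q(sqrt(-394))/Q) = Z/2Z.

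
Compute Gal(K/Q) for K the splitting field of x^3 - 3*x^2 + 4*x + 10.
Gal(K/Q) = S_3 (symmetric group of order 6)

Compute the discriminant of x^3 + (-3)*x^2 + (4)*x + (10): Δ = -3892. Since Δ is not a rational square, the Galois group is not contained in A_3; it must be the full S_3 (irreducibility of the cubic rules out anything smaller).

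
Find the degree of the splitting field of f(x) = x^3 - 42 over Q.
[K:Q] = 6

x^3 - 42 has one real root r = 42^(1/3) and two complex roots r*zeta_3, r*zeta_3^2 where zeta_3 = e^(2*pi*i/3). The splitting field is Q(r, zeta_3). [Q(r):Q] = 3 and [Q(zeta_3):Q] = 2 with gcd = 1, so [Q(r, zeta_3):Q] = 3 * 2 = 6.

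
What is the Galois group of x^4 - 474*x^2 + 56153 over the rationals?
Gal(K/Q) = V_4 (Klein four-group, Z/2Z × Z/2Z)

f factors as (x^2 - 233)(x^2 - 241), so the splitting field is K = Q(sqrt(233), sqrt(241)). The elements 233, 241, 56153 are all non-squares in Q, so sqrt(233) and sqrt(241) generate independent quadratic extensions. Thus [K:Q] = 4 and Gal(K/Q) is generated by the two order-2 automorphisms sqrt(233) ↦ -sqrt(233) and sqrt(241) ↦ -sqrt(241), giving V_4.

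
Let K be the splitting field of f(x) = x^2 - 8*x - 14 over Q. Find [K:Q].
[K:Q] = 2

The discriminant of x^2 + (-8)*x + (-14) is b^2 - 4c = 64 - (-56) = 120. Since 120 is not a perfect square in Q, the polynomial is irreducible over Q. Its two roots generate a degree-2 extension, so [K:Q] = 2.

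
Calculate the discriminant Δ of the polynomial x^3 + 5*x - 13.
Δ = -5063

For a depressed cubic x^3 + p x + q the discriminant is Δ = -4 p^3 - 27 q^2 = -4*(5)^3 - 27*(-13)^2 = -500 - 4563 = -5063.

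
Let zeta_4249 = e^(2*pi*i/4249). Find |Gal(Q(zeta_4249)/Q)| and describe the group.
|Gal(Q(zeta_4249)/Q)| = phi(4249) = 3636; group ≅ (Z/4249Z)^* ≅ Z/6Z × Z/606Z

The n-th cyclotomic polynomial Φ_4249(x) is the minimal polynomial of zeta_4249 over Q and has degree phi(4249) = 3636. So Q(zeta_4249) is a degree-3636 Galois extension with Galois group (Z/4249Z)^*. By CRT, (Z/4249Z)^* ≅ (Z/7Z)^* × (Z/607Z)^*. Each prime-power unit group is (Z/7Z)^* ≅ Z/6Z; (Z/607Z)^* ≅ Z/606Z. Hence Gal(Q(zeta_4249)/Q) ≅ Z/6Z × Z/606Z.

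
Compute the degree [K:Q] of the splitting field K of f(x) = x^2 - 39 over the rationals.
[K:Q] = 2

The polynomial x^2 - 39 is irreducible over Q since 39 is not a perfect square. Its splitting field is Q(sqrt(39)), which has degree 2 over Q.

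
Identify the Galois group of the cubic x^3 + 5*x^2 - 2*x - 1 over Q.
Gal(K/Q) = S_3 (symmetric group of order 6)

Compute the discriminant of x^3 + (5)*x^2 + (-2)*x + (-1): Δ = 785. Since Δ is not a rational square, the Galois group is not contained in A_3; it must be the full S_3 (irreducibility of the cubic rules out anything smaller).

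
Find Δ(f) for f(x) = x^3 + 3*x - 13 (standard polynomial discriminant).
Δ = -4671

For a depressed cubic x^3 + p x + q the discriminant is Δ = -4 p^3 - 27 q^2 = -4*(3)^3 - 27*(-13)^2 = -108 - 4563 = -4671.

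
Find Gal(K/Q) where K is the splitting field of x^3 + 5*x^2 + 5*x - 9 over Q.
Gal(K/Q) = S_3 (symmetric group of order 6)

Compute the discriminant of x^3 + (5)*x^2 + (5)*x + (-9): Δ = -1612. Since Δ is not a rational square, the Galois group is not contained in A_3; it must be the full S_3 (irreducibility of the cubic rules out anything smaller).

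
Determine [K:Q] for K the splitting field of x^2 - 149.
[K:Q] = 2

The polynomial x^2 - 149 is irreducible over Q since 149 is not a perfect square. Its splitting field is Q(sqrt(149)), which has degree 2 over Q.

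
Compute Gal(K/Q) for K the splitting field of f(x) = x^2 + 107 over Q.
Gal(K/Q) = Z/2Z (cyclic of order 2)

x^2 + 107 is irreducible over Q since -107 is not a rational square. The splitting field Q(sqrt(-107)) has degree 2 over Q, and its unique nontrivial automorphism is sqrt(-107) ↦ -sqrt(-107). Hence Gal(Q(sqrt(-107))/Q) = Z/2Z.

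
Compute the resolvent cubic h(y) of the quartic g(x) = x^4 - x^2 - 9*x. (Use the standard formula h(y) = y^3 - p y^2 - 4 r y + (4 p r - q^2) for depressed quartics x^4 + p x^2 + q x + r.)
h(y) = y^3 + y^2 - 81

Identify coefficients: p = -1, q = -9, r = 0.
Plug into h(y) = y^3 - p y^2 - 4 r y + (4 p r - q^2):
  h(y) = y^3 - (-1) y^2 - 4*(0) y + (4*(-1)*(0) - (-9)^2)
       = y^3 + (1) y^2 + (0) y + (-81).
Simplifying: h(y) = y^3 + y^2 - 81.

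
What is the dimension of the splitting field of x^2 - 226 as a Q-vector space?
[K:Q] = 2

The polynomial x^2 - 226 is irreducible over Q since 226 is not a perfect square. Its splitting field is Q(sqrt(226)), which has degree 2 over Q.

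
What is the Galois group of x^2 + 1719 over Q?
Gal(K/Q) = Z/2Z (cyclic of order 2)

x^2 + 1719 is irreducible over Q since -1719 is not a rational square. The splitting field Q(sqrt(-1719)) has degree 2 over Q, and its unique nontrivial automorphism is sqrt(-1719) ↦ -sqrt(-1719). Hence Gal(Q(sqrt(-1719))/Q) = Z/2Z.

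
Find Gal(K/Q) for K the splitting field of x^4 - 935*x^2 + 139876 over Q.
Gal(K/Q) = Z/2Z (cyclic of order 2)

f factors as (x^2 - 187)(x^2 - 748), so the splitting field is K = Q(sqrt(187), sqrt(748)). The squarefree part of 187 is 187 and the squarefree part of 748 is also 187, so sqrt(187) and sqrt(748) are both rational multiples of sqrt(187). Hence Q(sqrt(187)) = Q(sqrt(748)) = Q(sqrt(187)), and the splitting field collapses to a single degree-2 extension with Galois group Z/2Z.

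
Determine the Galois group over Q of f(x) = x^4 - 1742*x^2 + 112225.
Gal(K/Q) = Z/2Z (cyclic of order 2)

f factors as (x^2 - 67)(x^2 - 1675), so the splitting field is K = Q(sqrt(67), sqrt(1675)). The squarefree part of 67 is 67 and the squarefree part of 1675 is also 67, so sqrt(67) and sqrt(1675) are both rational multiples of sqrt(67). Hence Q(sqrt(67)) = Q(sqrt(1675)) = Q(sqrt(67)), and the splitting field collapses to a single degree-2 extension with Galois group Z/2Z.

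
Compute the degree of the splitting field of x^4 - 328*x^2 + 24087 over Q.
[K:Q] = 4

f factors as (x^2 - 111)(x^2 - 217); the splitting field is K = Q(sqrt(111), sqrt(217)). Since 111, 217, and 24087 are all non-squares in Q, the three subfields Q(sqrt(111)), Q(sqrt(217)), Q(sqrt(24087)) are distinct degree-2 extensions, so [K:Q] = 4 (Klein four Galois group).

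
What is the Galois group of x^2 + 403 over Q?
Gal(K/Q) = Z/2Z (cyclic of order 2)

x^2 + 403 is irreducible over Q since -403 is not a rational square. The splitting field Q(sqrt(-403)) has degree 2 over Q, and its unique nontrivial automorphism is sqrt(-403) ↦ -sqrt(-403). Hence Gal(Q(sqrt(-403))/Q) = Z/2Z.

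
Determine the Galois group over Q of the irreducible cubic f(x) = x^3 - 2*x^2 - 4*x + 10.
Gal(K/Q) = S_3 (symmetric group of order 6)

Compute the discriminant of x^3 + (-2)*x^2 + (-4)*x + (10): Δ = -620. Since Δ is not a rational square, the Galois group is not contained in A_3; it must be the full S_3 (irreducibility of the cubic rules out anything smaller).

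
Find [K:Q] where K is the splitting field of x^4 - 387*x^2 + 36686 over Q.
[K:Q] = 4

f factors as (x^2 - 166)(x^2 - 221); the splitting field is K = Q(sqrt(166), sqrt(221)). Since 166, 221, and 36686 are all non-squares in Q, the three subfields Q(sqrt(166)), Q(sqrt(221)), Q(sqrt(36686)) are distinct degree-2 extensions, so [K:Q] = 4 (Klein four Galois group).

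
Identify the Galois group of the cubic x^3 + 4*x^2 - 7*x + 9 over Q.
Gal(K/Q) = S_3 (symmetric group of order 6)

Compute the discriminant of x^3 + (4)*x^2 + (-7)*x + (9): Δ = -6871. Since Δ is not a rational square, the Galois group is not contained in A_3; it must be the full S_3 (irreducibility of the cubic rules out anything smaller).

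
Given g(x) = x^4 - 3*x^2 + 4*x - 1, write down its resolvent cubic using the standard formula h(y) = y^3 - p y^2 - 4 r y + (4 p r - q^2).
h(y) = y^3 + 3*y^2 + 4*y - 4

Identify coefficients: p = -3, q = 4, r = -1.
Plug into h(y) = y^3 - p y^2 - 4 r y + (4 p r - q^2):
  h(y) = y^3 - (-3) y^2 - 4*(-1) y + (4*(-3)*(-1) - (4)^2)
       = y^3 + (3) y^2 + (4) y + (-4).
Simplifying: h(y) = y^3 + 3*y^2 + 4*y - 4.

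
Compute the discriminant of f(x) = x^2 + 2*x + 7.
Δ = -24

For a quadratic a x^2 + b x + c the discriminant is Δ = b^2 - 4ac = (2)^2 - 4*(1)*(7) = 4 - (28) = -24.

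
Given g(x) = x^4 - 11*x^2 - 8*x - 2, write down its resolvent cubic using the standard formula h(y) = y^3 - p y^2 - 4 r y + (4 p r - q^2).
h(y) = y^3 + 11*y^2 + 8*y + 24

Identify coefficients: p = -11, q = -8, r = -2.
Plug into h(y) = y^3 - p y^2 - 4 r y + (4 p r - q^2):
  h(y) = y^3 - (-11) y^2 - 4*(-2) y + (4*(-11)*(-2) - (-8)^2)
       = y^3 + (11) y^2 + (8) y + (24).
Simplifying: h(y) = y^3 + 11*y^2 + 8*y + 24.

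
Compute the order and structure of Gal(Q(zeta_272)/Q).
|Gal(Q(zeta_272)/Q)| = phi(272) = 128; group ≅ (Z/272Z)^* ≅ Z/2Z × Z/4Z × Z/16Z

The n-th cyclotomic polynomial Φ_272(x) is the minimal polynomial of zeta_272 over Q and has degree phi(272) = 128. So Q(zeta_272) is a degree-128 Galois extension with Galois group (Z/272Z)^*. By CRT, (Z/272Z)^* ≅ (Z/16Z)^* × (Z/17Z)^*. Each prime-power unit group is (Z/16Z)^* ≅ Z/2Z × Z/4Z; (Z/17Z)^* ≅ Z/16Z. Hence Gal(Q(zeta_272)/Q) ≅ Z/2Z × Z/4Z × Z/16Z.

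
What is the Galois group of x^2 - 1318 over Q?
Gal(K/Q) = Z/2Z (cyclic of order 2)

x^2 - 1318 is irreducible over Q since 1318 is not a rational square. The splitting field Q(sqrt(1318)) has degree 2 over Q, and its unique nontrivial automorphism is sqrt(1318) ↦ -sqrt(1318). Hence Gal(Q(sqrt(1318))/Q) = Z/2Z.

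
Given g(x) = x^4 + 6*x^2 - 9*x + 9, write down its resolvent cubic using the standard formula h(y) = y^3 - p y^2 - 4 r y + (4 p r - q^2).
h(y) = y^3 - 6*y^2 - 36*y + 135

Identify coefficients: p = 6, q = -9, r = 9.
Plug into h(y) = y^3 - p y^2 - 4 r y + (4 p r - q^2):
  h(y) = y^3 - (6) y^2 - 4*(9) y + (4*(6)*(9) - (-9)^2)
       = y^3 + (-6) y^2 + (-36) y + (135).
Simplifying: h(y) = y^3 - 6*y^2 - 36*y + 135.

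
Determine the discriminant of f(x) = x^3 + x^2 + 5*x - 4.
Δ = -1251

For x^3 + a x^2 + b x + c the discriminant is Δ = 18 a b c - 4 a^3 c + a^2 b^2 - 4 b^3 - 27 c^2.
Plug a = 1, b = 5, c = -4:
  18*(1)*(5)*(-4) - 4*(1)^3*(-4) + (1)^2*(5)^2 - 4*(5)^3 - 27*(-4)^2
  = -360 + (16) + 25 + (-500) + (-432)
  = -1251.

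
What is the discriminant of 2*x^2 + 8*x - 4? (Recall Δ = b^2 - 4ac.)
Δ = 96

For a quadratic a x^2 + b x + c the discriminant is Δ = b^2 - 4ac = (8)^2 - 4*(2)*(-4) = 64 - (-32) = 96.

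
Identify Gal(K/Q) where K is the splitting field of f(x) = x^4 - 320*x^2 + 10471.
Gal(K/Q) = V_4 (Klein four-group, Z/2Z × Z/2Z)

f factors as (x^2 - 283)(x^2 - 37), so the splitting field is K = Q(sqrt(283), sqrt(37)). The elements 283, 37, 10471 are all non-squares in Q, so sqrt(283) and sqrt(37) generate independent quadratic extensions. Thus [K:Q] = 4 and Gal(K/Q) is generated by the two order-2 automorphisms sqrt(283) ↦ -sqrt(283) and sqrt(37) ↦ -sqrt(37), giving V_4.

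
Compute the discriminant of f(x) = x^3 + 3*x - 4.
Δ = -540

For x^3 + a x^2 + b x + c the discriminant is Δ = 18 a b c - 4 a^3 c + a^2 b^2 - 4 b^3 - 27 c^2.
Plug a = 0, b = 3, c = -4:
  18*(0)*(3)*(-4) - 4*(0)^3*(-4) + (0)^2*(3)^2 - 4*(3)^3 - 27*(-4)^2
  = 0 + (0) + 0 + (-108) + (-432)
  = -540.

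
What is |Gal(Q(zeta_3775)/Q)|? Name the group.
|Gal(Q(zeta_3775)/Q)| = phi(3775) = 3000; group ≅ (Z/3775Z)^* ≅ Z/20Z × Z/150Z

The n-th cyclotomic polynomial Φ_3775(x) is the minimal polynomial of zeta_3775 over Q and has degree phi(3775) = 3000. So Q(zeta_3775) is a degree-3000 Galois extension with Galois group (Z/3775Z)^*. By CRT, (Z/3775Z)^* ≅ (Z/25Z)^* × (Z/151Z)^*. Each prime-power unit group is (Z/25Z)^* ≅ Z/20Z; (Z/151Z)^* ≅ Z/150Z. Hence Gal(Q(zeta_3775)/Q) ≅ Z/20Z × Z/150Z.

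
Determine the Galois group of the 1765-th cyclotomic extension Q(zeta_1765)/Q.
|Gal(Q(zeta_1765)/Q)| = phi(1765) = 1408; group ≅ (Z/1765Z)^* ≅ Z/4Z × Z/352Z

The n-th cyclotomic polynomial Φ_1765(x) is the minimal polynomial of zeta_1765 over Q and has degree phi(1765) = 1408. So Q(zeta_1765) is a degree-1408 Galois extension with Galois group (Z/1765Z)^*. By CRT, (Z/1765Z)^* ≅ (Z/5Z)^* × (Z/353Z)^*. Each prime-power unit group is (Z/5Z)^* ≅ Z/4Z; (Z/353Z)^* ≅ Z/352Z. Hence Gal(Q(zeta_1765)/Q) ≅ Z/4Z × Z/352Z.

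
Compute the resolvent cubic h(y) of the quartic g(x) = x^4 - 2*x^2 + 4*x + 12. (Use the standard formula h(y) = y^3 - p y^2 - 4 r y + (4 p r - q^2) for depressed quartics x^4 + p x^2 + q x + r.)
h(y) = y^3 + 2*y^2 - 48*y - 112

Identify coefficients: p = -2, q = 4, r = 12.
Plug into h(y) = y^3 - p y^2 - 4 r y + (4 p r - q^2):
  h(y) = y^3 - (-2) y^2 - 4*(12) y + (4*(-2)*(12) - (4)^2)
       = y^3 + (2) y^2 + (-48) y + (-112).
Simplifying: h(y) = y^3 + 2*y^2 - 48*y - 112.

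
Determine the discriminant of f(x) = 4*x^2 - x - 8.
Δ = 129

For a quadratic a x^2 + b x + c the discriminant is Δ = b^2 - 4ac = (-1)^2 - 4*(4)*(-8) = 1 - (-128) = 129.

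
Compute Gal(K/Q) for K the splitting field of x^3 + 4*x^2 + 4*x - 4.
Gal(K/Q) = S_3 (symmetric group of order 6)

Compute the discriminant of x^3 + (4)*x^2 + (4)*x + (-4): Δ = -560. Since Δ is not a rational square, the Galois group is not contained in A_3; it must be the full S_3 (irreducibility of the cubic rules out anything smaller).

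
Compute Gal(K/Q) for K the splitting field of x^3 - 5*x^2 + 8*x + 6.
Gal(K/Q) = S_3 (symmetric group of order 6)

Compute the discriminant of x^3 + (-5)*x^2 + (8)*x + (6): Δ = -2740. Since Δ is not a rational square, the Galois group is not contained in A_3; it must be the full S_3 (irreducibility of the cubic rules out anything smaller).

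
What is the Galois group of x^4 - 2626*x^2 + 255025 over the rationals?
Gal(K/Q) = Z/2Z (cyclic of order 2)

f factors as (x^2 - 101)(x^2 - 2525), so the splitting field is K = Q(sqrt(101), sqrt(2525)). The squarefree part of 101 is 101 and the squarefree part of 2525 is also 101, so sqrt(101) and sqrt(2525) are both rational multiples of sqrt(101). Hence Q(sqrt(101)) = Q(sqrt(2525)) = Q(sqrt(101)), and the splitting field collapses to a single degree-2 extension with Galois group Z/2Z.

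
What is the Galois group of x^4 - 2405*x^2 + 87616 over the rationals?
Gal(K/Q) = Z/2Z (cyclic of order 2)

f factors as (x^2 - 37)(x^2 - 2368), so the splitting field is K = Q(sqrt(37), sqrt(2368)). The squarefree part of 37 is 37 and the squarefree part of 2368 is also 37, so sqrt(37) and sqrt(2368) are both rational multiples of sqrt(37). Hence Q(sqrt(37)) = Q(sqrt(2368)) = Q(sqrt(37)), and the splitting field collapses to a single degree-2 extension with Galois group Z/2Z.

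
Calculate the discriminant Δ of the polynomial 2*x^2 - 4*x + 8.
Δ = -48

For a quadratic a x^2 + b x + c the discriminant is Δ = b^2 - 4ac = (-4)^2 - 4*(2)*(8) = 16 - (64) = -48.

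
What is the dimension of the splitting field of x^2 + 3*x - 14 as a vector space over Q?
[K:Q] = 2

The discriminant of x^2 + (3)*x + (-14) is b^2 - 4c = 9 - (-56) = 65. Since 65 is not a perfect square in Q, the polynomial is irreducible over Q. Its two roots generate a degree-2 extension, so [K:Q] = 2.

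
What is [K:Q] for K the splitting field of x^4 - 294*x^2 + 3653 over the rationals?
[K:Q] = 4

f factors as (x^2 - 281)(x^2 - 13); the splitting field is K = Q(sqrt(281), sqrt(13)). Since 281, 13, and 3653 are all non-squares in Q, the three subfields Q(sqrt(281)), Q(sqrt(13)), Q(sqrt(3653)) are distinct degree-2 extensions, so [K:Q] = 4 (Klein four Galois group).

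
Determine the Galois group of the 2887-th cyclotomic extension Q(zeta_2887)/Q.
|Gal(Q(zeta_2887)/Q)| = phi(2887) = 2886; group ≅ (Z/2887Z)^* ≅ Z/2886Z

The n-th cyclotomic polynomial Φ_2887(x) is the minimal polynomial of zeta_2887 over Q and has degree phi(2887) = 2886. So Q(zeta_2887) is a degree-2886 Galois extension with Galois group (Z/2887Z)^*. (Z/2887Z)^* is cyclic since 2887 is an odd prime power (or 4). Hence Gal(Q(zeta_2887)/Q) ≅ Z/2886Z.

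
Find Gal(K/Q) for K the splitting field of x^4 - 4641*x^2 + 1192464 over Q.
Gal(K/Q) = Z/2Z (cyclic of order 2)

f factors as (x^2 - 4368)(x^2 - 273), so the splitting field is K = Q(sqrt(4368), sqrt(273)). The squarefree part of 4368 is 273 and the squarefree part of 273 is also 273, so sqrt(4368) and sqrt(273) are both rational multiples of sqrt(273). Hence Q(sqrt(4368)) = Q(sqrt(273)) = Q(sqrt(273)), and the splitting field collapses to a single degree-2 extension with Galois group Z/2Z.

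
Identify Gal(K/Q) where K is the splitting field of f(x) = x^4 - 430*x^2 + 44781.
Gal(K/Q) = V_4 (Klein four-group, Z/2Z × Z/2Z)

f factors as (x^2 - 177)(x^2 - 253), so the splitting field is K = Q(sqrt(177), sqrt(253)). The elements 177, 253, 44781 are all non-squares in Q, so sqrt(177) and sqrt(253) generate independent quadratic extensions. Thus [K:Q] = 4 and Gal(K/Q) is generated by the two order-2 automorphisms sqrt(177) ↦ -sqrt(177) and sqrt(253) ↦ -sqrt(253), giving V_4.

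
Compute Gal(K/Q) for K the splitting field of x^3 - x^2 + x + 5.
Gal(K/Q) = S_3 (symmetric group of order 6)

Compute the discriminant of x^3 + (-1)*x^2 + (1)*x + (5): Δ = -748. Since Δ is not a rational square, the Galois group is not contained in A_3; it must be the full S_3 (irreducibility of the cubic rules out anything smaller).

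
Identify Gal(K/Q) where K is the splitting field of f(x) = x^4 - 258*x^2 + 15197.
Gal(K/Q) = V_4 (Klein four-group, Z/2Z × Z/2Z)

f factors as (x^2 - 167)(x^2 - 91), so the splitting field is K = Q(sqrt(167), sqrt(91)). The elements 167, 91, 15197 are all non-squares in Q, so sqrt(167) and sqrt(91) generate independent quadratic extensions. Thus [K:Q] = 4 and Gal(K/Q) is generated by the two order-2 automorphisms sqrt(167) ↦ -sqrt(167) and sqrt(91) ↦ -sqrt(91), giving V_4.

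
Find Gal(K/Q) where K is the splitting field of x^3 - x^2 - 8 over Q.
Gal(K/Q) = S_3 (symmetric group of order 6)

Compute the discriminant of x^3 + (-1)*x^2 + (0)*x + (-8): Δ = -1760. Since Δ is not a rational square, the Galois group is not contained in A_3; it must be the full S_3 (irreducibility of the cubic rules out anything smaller).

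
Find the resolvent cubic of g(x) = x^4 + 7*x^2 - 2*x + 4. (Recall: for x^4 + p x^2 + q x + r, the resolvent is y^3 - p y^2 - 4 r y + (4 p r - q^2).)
h(y) = y^3 - 7*y^2 - 16*y + 108

Identify coefficients: p = 7, q = -2, r = 4.
Plug into h(y) = y^3 - p y^2 - 4 r y + (4 p r - q^2):
  h(y) = y^3 - (7) y^2 - 4*(4) y + (4*(7)*(4) - (-2)^2)
       = y^3 + (-7) y^2 + (-16) y + (108).
Simplifying: h(y) = y^3 - 7*y^2 - 16*y + 108.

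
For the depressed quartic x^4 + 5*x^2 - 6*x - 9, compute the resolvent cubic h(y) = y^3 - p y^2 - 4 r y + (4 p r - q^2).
h(y) = y^3 - 5*y^2 + 36*y - 216

Identify coefficients: p = 5, q = -6, r = -9.
Plug into h(y) = y^3 - p y^2 - 4 r y + (4 p r - q^2):
  h(y) = y^3 - (5) y^2 - 4*(-9) y + (4*(5)*(-9) - (-6)^2)
       = y^3 + (-5) y^2 + (36) y + (-216).
Simplifying: h(y) = y^3 - 5*y^2 + 36*y - 216.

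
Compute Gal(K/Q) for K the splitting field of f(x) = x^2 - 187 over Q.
Gal(K/Q) = Z/2Z (cyclic of order 2)

x^2 - 187 is irreducible over Q since 187 is not a rational square. The splitting field Q(sqrt(187)) has degree 2 over Q, and its unique nontrivial automorphism is sqrt(187) ↦ -sqrt(187). Hence Gal(Q(sqrt(187))/Q) = Z/2Z.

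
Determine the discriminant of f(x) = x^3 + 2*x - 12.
Δ = -3920

For a depressed cubic x^3 + p x + q the discriminant is Δ = -4 p^3 - 27 q^2 = -4*(2)^3 - 27*(-12)^2 = -32 - 3888 = -3920.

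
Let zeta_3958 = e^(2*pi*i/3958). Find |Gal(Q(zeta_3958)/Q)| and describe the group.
|Gal(Q(zeta_3958)/Q)| = phi(3958) = 1978; group ≅ (Z/3958Z)^* ≅ Z/1978Z

The n-th cyclotomic polynomial Φ_3958(x) is the minimal polynomial of zeta_3958 over Q and has degree phi(3958) = 1978. So Q(zeta_3958) is a degree-1978 Galois extension with Galois group (Z/3958Z)^*. By CRT, (Z/3958Z)^* ≅ (Z/2Z)^* × (Z/1979Z)^*. Each prime-power unit group is (Z/2Z)^* ≅ trivial group (order 1); (Z/1979Z)^* ≅ Z/1978Z. Hence Gal(Q(zeta_3958)/Q) ≅ Z/1978Z.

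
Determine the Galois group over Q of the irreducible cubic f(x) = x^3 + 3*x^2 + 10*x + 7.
Gal(K/Q) = S_3 (symmetric group of order 6)

Compute the discriminant of x^3 + (3)*x^2 + (10)*x + (7): Δ = -1399. Since Δ is not a rational square, the Galois group is not contained in A_3; it must be the full S_3 (irreducibility of the cubic rules out anything smaller).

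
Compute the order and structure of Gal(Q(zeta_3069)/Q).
|Gal(Q(zeta_3069)/Q)| = phi(3069) = 1800; group ≅ (Z/3069Z)^* ≅ Z/6Z × Z/10Z × Z/30Z

The n-th cyclotomic polynomial Φ_3069(x) is the minimal polynomial of zeta_3069 over Q and has degree phi(3069) = 1800. So Q(zeta_3069) is a degree-1800 Galois extension with Galois group (Z/3069Z)^*. By CRT, (Z/3069Z)^* ≅ (Z/9Z)^* × (Z/11Z)^* × (Z/31Z)^*. Each prime-power unit group is (Z/9Z)^* ≅ Z/6Z; (Z/11Z)^* ≅ Z/10Z; (Z/31Z)^* ≅ Z/30Z. Hence Gal(Q(zeta_3069)/Q) ≅ Z/6Z × Z/10Z × Z/30Z.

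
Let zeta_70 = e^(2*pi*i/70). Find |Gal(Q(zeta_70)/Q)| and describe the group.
|Gal(Q(zeta_70)/Q)| = phi(70) = 24; group ≅ (Z/70Z)^* ≅ Z/4Z × Z/6Z

The n-th cyclotomic polynomial Φ_70(x) is the minimal polynomial of zeta_70 over Q and has degree phi(70) = 24. So Q(zeta_70) is a degree-24 Galois extension with Galois group (Z/70Z)^*. By CRT, (Z/70Z)^* ≅ (Z/2Z)^* × (Z/5Z)^* × (Z/7Z)^*. Each prime-power unit group is (Z/2Z)^* ≅ trivial group (order 1); (Z/5Z)^* ≅ Z/4Z; (Z/7Z)^* ≅ Z/6Z. Hence Gal(Q(zeta_70)/Q) ≅ Z/4Z × Z/6Z.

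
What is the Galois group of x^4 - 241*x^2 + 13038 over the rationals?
Gal(K/Q) = V_4 (Klein four-group, Z/2Z × Z/2Z)

f factors as (x^2 - 82)(x^2 - 159), so the splitting field is K = Q(sqrt(82), sqrt(159)). The elements 82, 159, 13038 are all non-squares in Q, so sqrt(82) and sqrt(159) generate independent quadratic extensions. Thus [K:Q] = 4 and Gal(K/Q) is generated by the two order-2 automorphisms sqrt(82) ↦ -sqrt(82) and sqrt(159) ↦ -sqrt(159), giving V_4.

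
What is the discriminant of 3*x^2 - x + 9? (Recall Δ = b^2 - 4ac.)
Δ = -107

For a quadratic a x^2 + b x + c the discriminant is Δ = b^2 - 4ac = (-1)^2 - 4*(3)*(9) = 1 - (108) = -107.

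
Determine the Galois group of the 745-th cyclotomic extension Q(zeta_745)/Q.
|Gal(Q(zeta_745)/Q)| = phi(745) = 592; group ≅ (Z/745Z)^* ≅ Z/4Z × Z/148Z

The n-th cyclotomic polynomial Φ_745(x) is the minimal polynomial of zeta_745 over Q and has degree phi(745) = 592. So Q(zeta_745) is a degree-592 Galois extension with Galois group (Z/745Z)^*. By CRT, (Z/745Z)^* ≅ (Z/5Z)^* × (Z/149Z)^*. Each prime-power unit group is (Z/5Z)^* ≅ Z/4Z; (Z/149Z)^* ≅ Z/148Z. Hence Gal(Q(zeta_745)/Q) ≅ Z/4Z × Z/148Z.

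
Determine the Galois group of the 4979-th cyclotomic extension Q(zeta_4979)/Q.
|Gal(Q(zeta_4979)/Q)| = phi(4979) = 4584; group ≅ (Z/4979Z)^* ≅ Z/12Z × Z/382Z

The n-th cyclotomic polynomial Φ_4979(x) is the minimal polynomial of zeta_4979 over Q and has degree phi(4979) = 4584. So Q(zeta_4979) is a degree-4584 Galois extension with Galois group (Z/4979Z)^*. By CRT, (Z/4979Z)^* ≅ (Z/13Z)^* × (Z/383Z)^*. Each prime-power unit group is (Z/13Z)^* ≅ Z/12Z; (Z/383Z)^* ≅ Z/382Z. Hence Gal(Q(zeta_4979)/Q) ≅ Z/12Z × Z/382Z.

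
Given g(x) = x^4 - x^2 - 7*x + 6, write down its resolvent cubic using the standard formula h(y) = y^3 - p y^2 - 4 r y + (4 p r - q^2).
h(y) = y^3 + y^2 - 24*y - 73

Identify coefficients: p = -1, q = -7, r = 6.
Plug into h(y) = y^3 - p y^2 - 4 r y + (4 p r - q^2):
  h(y) = y^3 - (-1) y^2 - 4*(6) y + (4*(-1)*(6) - (-7)^2)
       = y^3 + (1) y^2 + (-24) y + (-73).
Simplifying: h(y) = y^3 + y^2 - 24*y - 73.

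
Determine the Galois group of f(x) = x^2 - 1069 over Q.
Gal(K/Q) = Z/2Z (cyclic of order 2)

x^2 - 1069 is irreducible over Q since 1069 is not a rational square. The splitting field Q(sqrt(1069)) has degree 2 over Q, and its unique nontrivial automorphism is sqrt(1069) ↦ -sqrt(1069). Hence Gal(Q(sqrt(1069))/Q) = Z/2Z.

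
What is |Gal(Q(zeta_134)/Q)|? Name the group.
|Gal(Q(zeta_134)/Q)| = phi(134) = 66; group ≅ (Z/134Z)^* ≅ Z/66Z

The n-th cyclotomic polynomial Φ_134(x) is the minimal polynomial of zeta_134 over Q and has degree phi(134) = 66. So Q(zeta_134) is a degree-66 Galois extension with Galois group (Z/134Z)^*. By CRT, (Z/134Z)^* ≅ (Z/2Z)^* × (Z/67Z)^*. Each prime-power unit group is (Z/2Z)^* ≅ trivial group (order 1); (Z/67Z)^* ≅ Z/66Z. Hence Gal(Q(zeta_134)/Q) ≅ Z/66Z.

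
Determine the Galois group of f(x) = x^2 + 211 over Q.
Gal(K/Q) = Z/2Z (cyclic of order 2)

x^2 + 211 is irreducible over Q since -211 is not a rational square. The splitting field Q(sqrt(-211)) has degree 2 over Q, and its unique nontrivial automorphism is sqrt(-211) ↦ -sqrt(-211). Hence Gal(Q(sqrt(-211))/Q) = Z/2Z.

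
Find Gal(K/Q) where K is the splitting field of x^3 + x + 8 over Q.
Gal(K/Q) = S_3 (symmetric group of order 6)

Compute the discriminant of x^3 + (0)*x^2 + (1)*x + (8): Δ = -1732. Since Δ is not a rational square, the Galois group is not contained in A_3; it must be the full S_3 (irreducibility of the cubic rules out anything smaller).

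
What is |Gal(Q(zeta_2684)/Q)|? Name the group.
|Gal(Q(zeta_2684)/Q)| = phi(2684) = 1200; group ≅ (Z/2684Z)^* ≅ Z/2Z × Z/10Z × Z/60Z

The n-th cyclotomic polynomial Φ_2684(x) is the minimal polynomial of zeta_2684 over Q and has degree phi(2684) = 1200. So Q(zeta_2684) is a degree-1200 Galois extension with Galois group (Z/2684Z)^*. By CRT, (Z/2684Z)^* ≅ (Z/4Z)^* × (Z/11Z)^* × (Z/61Z)^*. Each prime-power unit group is (Z/4Z)^* ≅ Z/2Z; (Z/11Z)^* ≅ Z/10Z; (Z/61Z)^* ≅ Z/60Z. Hence Gal(Q(zeta_2684)/Q) ≅ Z/2Z × Z/10Z × Z/60Z.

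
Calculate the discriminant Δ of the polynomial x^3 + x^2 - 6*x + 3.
Δ = 321

For x^3 + a x^2 + b x + c the discriminant is Δ = 18 a b c - 4 a^3 c + a^2 b^2 - 4 b^3 - 27 c^2.
Plug a = 1, b = -6, c = 3:
  18*(1)*(-6)*(3) - 4*(1)^3*(3) + (1)^2*(-6)^2 - 4*(-6)^3 - 27*(3)^2
  = -324 + (-12) + 36 + (864) + (-243)
  = 321.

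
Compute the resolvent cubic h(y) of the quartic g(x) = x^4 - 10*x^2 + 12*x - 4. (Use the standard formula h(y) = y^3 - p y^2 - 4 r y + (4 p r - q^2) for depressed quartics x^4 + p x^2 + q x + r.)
h(y) = y^3 + 10*y^2 + 16*y + 16

Identify coefficients: p = -10, q = 12, r = -4.
Plug into h(y) = y^3 - p y^2 - 4 r y + (4 p r - q^2):
  h(y) = y^3 - (-10) y^2 - 4*(-4) y + (4*(-10)*(-4) - (12)^2)
       = y^3 + (10) y^2 + (16) y + (16).
Simplifying: h(y) = y^3 + 10*y^2 + 16*y + 16.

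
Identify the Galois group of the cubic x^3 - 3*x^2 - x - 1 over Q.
Gal(K/Q) = S_3 (symmetric group of order 6)

Compute the discriminant of x^3 + (-3)*x^2 + (-1)*x + (-1): Δ = -176. Since Δ is not a rational square, the Galois group is not contained in A_3; it must be the full S_3 (irreducibility of the cubic rules out anything smaller).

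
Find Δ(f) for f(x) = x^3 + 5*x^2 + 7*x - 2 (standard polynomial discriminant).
Δ = -515

For x^3 + a x^2 + b x + c the discriminant is Δ = 18 a b c - 4 a^3 c + a^2 b^2 - 4 b^3 - 27 c^2.
Plug a = 5, b = 7, c = -2:
  18*(5)*(7)*(-2) - 4*(5)^3*(-2) + (5)^2*(7)^2 - 4*(7)^3 - 27*(-2)^2
  = -1260 + (1000) + 1225 + (-1372) + (-108)
  = -515.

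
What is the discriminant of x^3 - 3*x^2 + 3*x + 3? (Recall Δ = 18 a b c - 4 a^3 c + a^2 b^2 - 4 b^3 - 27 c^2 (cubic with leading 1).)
Δ = -432

For x^3 + a x^2 + b x + c the discriminant is Δ = 18 a b c - 4 a^3 c + a^2 b^2 - 4 b^3 - 27 c^2.
Plug a = -3, b = 3, c = 3:
  18*(-3)*(3)*(3) - 4*(-3)^3*(3) + (-3)^2*(3)^2 - 4*(3)^3 - 27*(3)^2
  = -486 + (324) + 81 + (-108) + (-243)
  = -432.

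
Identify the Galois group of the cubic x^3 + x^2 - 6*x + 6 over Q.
Gal(K/Q) = S_3 (symmetric group of order 6)

Compute the discriminant of x^3 + (1)*x^2 + (-6)*x + (6): Δ = -744. Since Δ is not a rational square, the Galois group is not contained in A_3; it must be the full S_3 (irreducibility of the cubic rules out anything smaller).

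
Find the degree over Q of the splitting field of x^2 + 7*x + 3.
[K:Q] = 2

The discriminant of x^2 + (7)*x + (3) is b^2 - 4c = 49 - (12) = 37. Since 37 is not a perfect square in Q, the polynomial is irreducible over Q. Its two roots generate a degree-2 extension, so [K:Q] = 2.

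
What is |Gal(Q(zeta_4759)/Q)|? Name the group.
|Gal(Q(zeta_4759)/Q)| = phi(4759) = 4758; group ≅ (Z/4759Z)^* ≅ Z/4758Z

The n-th cyclotomic polynomial Φ_4759(x) is the minimal polynomial of zeta_4759 over Q and has degree phi(4759) = 4758. So Q(zeta_4759) is a degree-4758 Galois extension with Galois group (Z/4759Z)^*. (Z/4759Z)^* is cyclic since 4759 is an odd prime power (or 4). Hence Gal(Q(zeta_4759)/Q) ≅ Z/4758Z.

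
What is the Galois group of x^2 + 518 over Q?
Gal(K/Q) = Z/2Z (cyclic of order 2)

x^2 + 518 is irreducible over Q since -518 is not a rational square. The splitting field Q(sqrt(-518)) has degree 2 over Q, and its unique nontrivial automorphism is sqrt(-518) ↦ -sqrt(-518). Hence Gal(Q(sqrt(-518))/Q) = Z/2Z.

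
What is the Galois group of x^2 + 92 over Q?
Gal(K/Q) = Z/2Z (cyclic of order 2)

x^2 + 92 is irreducible over Q since -92 is not a rational square. The splitting field Q(sqrt(-92)) has degree 2 over Q, and its unique nontrivial automorphism is sqrt(-92) ↦ -sqrt(-92). Hence Gal(Q(sqrt(-92))/Q) = Z/2Z.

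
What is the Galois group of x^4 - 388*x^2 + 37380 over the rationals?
Gal(K/Q) = V_4 (Klein four-group, Z/2Z × Z/2Z)

f factors as (x^2 - 210)(x^2 - 178), so the splitting field is K = Q(sqrt(210), sqrt(178)). The elements 210, 178, 37380 are all non-squares in Q, so sqrt(210) and sqrt(178) generate independent quadratic extensions. Thus [K:Q] = 4 and Gal(K/Q) is generated by the two order-2 automorphisms sqrt(210) ↦ -sqrt(210) and sqrt(178) ↦ -sqrt(178), giving V_4.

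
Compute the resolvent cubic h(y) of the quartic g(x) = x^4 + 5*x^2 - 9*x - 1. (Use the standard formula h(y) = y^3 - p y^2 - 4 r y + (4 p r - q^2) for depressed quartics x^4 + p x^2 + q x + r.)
h(y) = y^3 - 5*y^2 + 4*y - 101

Identify coefficients: p = 5, q = -9, r = -1.
Plug into h(y) = y^3 - p y^2 - 4 r y + (4 p r - q^2):
  h(y) = y^3 - (5) y^2 - 4*(-1) y + (4*(5)*(-1) - (-9)^2)
       = y^3 + (-5) y^2 + (4) y + (-101).
Simplifying: h(y) = y^3 - 5*y^2 + 4*y - 101.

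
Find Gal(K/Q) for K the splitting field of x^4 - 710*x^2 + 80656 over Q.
Gal(K/Q) = Z/2Z (cyclic of order 2)

f factors as (x^2 - 568)(x^2 - 142), so the splitting field is K = Q(sqrt(568), sqrt(142)). The squarefree part of 568 is 142 and the squarefree part of 142 is also 142, so sqrt(568) and sqrt(142) are both rational multiples of sqrt(142). Hence Q(sqrt(568)) = Q(sqrt(142)) = Q(sqrt(142)), and the splitting field collapses to a single degree-2 extension with Galois group Z/2Z.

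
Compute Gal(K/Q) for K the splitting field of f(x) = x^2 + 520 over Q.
Gal(K/Q) = Z/2Z (cyclic of order 2)

x^2 + 520 is irreducible over Q since -520 is not a rational square. The splitting field Q(sqrt(-520)) has degree 2 over Q, and its unique nontrivial automorphism is sqrt(-520) ↦ -sqrt(-520). Hence Gal(Q(sqrt(-520))/Q) = Z/2Z.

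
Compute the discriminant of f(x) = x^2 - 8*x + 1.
Δ = 60

For a quadratic a x^2 + b x + c the discriminant is Δ = b^2 - 4ac = (-8)^2 - 4*(1)*(1) = 64 - (4) = 60.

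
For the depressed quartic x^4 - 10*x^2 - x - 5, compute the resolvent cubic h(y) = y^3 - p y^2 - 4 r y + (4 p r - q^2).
h(y) = y^3 + 10*y^2 + 20*y + 199

Identify coefficients: p = -10, q = -1, r = -5.
Plug into h(y) = y^3 - p y^2 - 4 r y + (4 p r - q^2):
  h(y) = y^3 - (-10) y^2 - 4*(-5) y + (4*(-10)*(-5) - (-1)^2)
       = y^3 + (10) y^2 + (20) y + (199).
Simplifying: h(y) = y^3 + 10*y^2 + 20*y + 199.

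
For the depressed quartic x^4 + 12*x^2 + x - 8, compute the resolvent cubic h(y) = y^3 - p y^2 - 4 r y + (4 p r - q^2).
h(y) = y^3 - 12*y^2 + 32*y - 385

Identify coefficients: p = 12, q = 1, r = -8.
Plug into h(y) = y^3 - p y^2 - 4 r y + (4 p r - q^2):
  h(y) = y^3 - (12) y^2 - 4*(-8) y + (4*(12)*(-8) - (1)^2)
       = y^3 + (-12) y^2 + (32) y + (-385).
Simplifying: h(y) = y^3 - 12*y^2 + 32*y - 385.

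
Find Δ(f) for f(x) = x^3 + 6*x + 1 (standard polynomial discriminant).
Δ = -891

For a depressed cubic x^3 + p x + q the discriminant is Δ = -4 p^3 - 27 q^2 = -4*(6)^3 - 27*(1)^2 = -864 - 27 = -891.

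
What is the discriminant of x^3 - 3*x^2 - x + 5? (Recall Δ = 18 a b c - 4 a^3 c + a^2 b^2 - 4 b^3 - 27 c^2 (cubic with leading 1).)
Δ = 148

For x^3 + a x^2 + b x + c the discriminant is Δ = 18 a b c - 4 a^3 c + a^2 b^2 - 4 b^3 - 27 c^2.
Plug a = -3, b = -1, c = 5:
  18*(-3)*(-1)*(5) - 4*(-3)^3*(5) + (-3)^2*(-1)^2 - 4*(-1)^3 - 27*(5)^2
  = 270 + (540) + 9 + (4) + (-675)
  = 148.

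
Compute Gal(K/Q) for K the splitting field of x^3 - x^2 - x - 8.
Gal(K/Q) = S_3 (symmetric group of order 6)

Compute the discriminant of x^3 + (-1)*x^2 + (-1)*x + (-8): Δ = -1899. Since Δ is not a rational square, the Galois group is not contained in A_3; it must be the full S_3 (irreducibility of the cubic rules out anything smaller).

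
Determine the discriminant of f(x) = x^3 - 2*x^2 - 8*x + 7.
Δ = 3221

For x^3 + a x^2 + b x + c the discriminant is Δ = 18 a b c - 4 a^3 c + a^2 b^2 - 4 b^3 - 27 c^2.
Plug a = -2, b = -8, c = 7:
  18*(-2)*(-8)*(7) - 4*(-2)^3*(7) + (-2)^2*(-8)^2 - 4*(-8)^3 - 27*(7)^2
  = 2016 + (224) + 256 + (2048) + (-1323)
  = 3221.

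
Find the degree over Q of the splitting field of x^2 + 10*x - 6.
[K:Q] = 2

The discriminant of x^2 + (10)*x + (-6) is b^2 - 4c = 100 - (-24) = 124. Since 124 is not a perfect square in Q, the polynomial is irreducible over Q. Its two roots generate a degree-2 extension, so [K:Q] = 2.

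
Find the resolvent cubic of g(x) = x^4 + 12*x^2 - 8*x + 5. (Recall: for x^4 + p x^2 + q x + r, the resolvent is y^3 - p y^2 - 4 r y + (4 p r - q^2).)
h(y) = y^3 - 12*y^2 - 20*y + 176

Identify coefficients: p = 12, q = -8, r = 5.
Plug into h(y) = y^3 - p y^2 - 4 r y + (4 p r - q^2):
  h(y) = y^3 - (12) y^2 - 4*(5) y + (4*(12)*(5) - (-8)^2)
       = y^3 + (-12) y^2 + (-20) y + (176).
Simplifying: h(y) = y^3 - 12*y^2 - 20*y + 176.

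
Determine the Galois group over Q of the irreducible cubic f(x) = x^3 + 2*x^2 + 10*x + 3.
Gal(K/Q) = S_3 (symmetric group of order 6)

Compute the discriminant of x^3 + (2)*x^2 + (10)*x + (3): Δ = -2859. Since Δ is not a rational square, the Galois group is not contained in A_3; it must be the full S_3 (irreducibility of the cubic rules out anything smaller).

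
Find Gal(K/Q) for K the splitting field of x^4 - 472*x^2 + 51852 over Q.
Gal(K/Q) = V_4 (Klein four-group, Z/2Z × Z/2Z)

f factors as (x^2 - 298)(x^2 - 174), so the splitting field is K = Q(sqrt(298), sqrt(174)). The elements 298, 174, 51852 are all non-squares in Q, so sqrt(298) and sqrt(174) generate independent quadratic extensions. Thus [K:Q] = 4 and Gal(K/Q) is generated by the two order-2 automorphisms sqrt(298) ↦ -sqrt(298) and sqrt(174) ↦ -sqrt(174), giving V_4.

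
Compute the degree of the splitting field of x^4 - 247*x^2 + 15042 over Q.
[K:Q] = 4

f factors as (x^2 - 138)(x^2 - 109); the splitting field is K = Q(sqrt(138), sqrt(109)). Since 138, 109, and 15042 are all non-squares in Q, the three subfields Q(sqrt(138)), Q(sqrt(109)), Q(sqrt(15042)) are distinct degree-2 extensions, so [K:Q] = 4 (Klein four Galois group).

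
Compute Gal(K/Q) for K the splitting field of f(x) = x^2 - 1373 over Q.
Gal(K/Q) = Z/2Z (cyclic of order 2)

x^2 - 1373 is irreducible over Q since 1373 is not a rational square. The splitting field Q(sqrt(1373)) has degree 2 over Q, and its unique nontrivial automorphism is sqrt(1373) ↦ -sqrt(1373). Hence Gal(Q(sqrt(1373))/Q) = Z/2Z.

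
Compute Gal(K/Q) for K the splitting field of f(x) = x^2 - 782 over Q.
Gal(K/Q) = Z/2Z (cyclic of order 2)

x^2 - 782 is irreducible over Q since 782 is not a rational square. The splitting field Q(sqrt(782)) has degree 2 over Q, and its unique nontrivial automorphism is sqrt(782) ↦ -sqrt(782). Hence Gal(Q(sqrt(782))/Q) = Z/2Z.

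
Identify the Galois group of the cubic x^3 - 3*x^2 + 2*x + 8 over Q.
Gal(K/Q) = S_3 (symmetric group of order 6)

Compute the discriminant of x^3 + (-3)*x^2 + (2)*x + (8): Δ = -1724. Since Δ is not a rational square, the Galois group is not contained in A_3; it must be the full S_3 (irreducibility of the cubic rules out anything smaller).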